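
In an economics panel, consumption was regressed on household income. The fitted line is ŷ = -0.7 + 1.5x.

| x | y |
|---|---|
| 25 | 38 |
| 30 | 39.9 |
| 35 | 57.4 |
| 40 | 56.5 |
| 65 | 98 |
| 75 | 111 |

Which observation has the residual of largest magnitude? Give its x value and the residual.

x=25: ŷ = -0.7 + 1.5·25 = 36.8; r = 38 − 36.8 = 1.2
x=30: ŷ = -0.7 + 1.5·30 = 44.3; r = 39.9 − 44.3 = -4.4
x=35: ŷ = -0.7 + 1.5·35 = 51.8; r = 57.4 − 51.8 = 5.6
x=40: ŷ = -0.7 + 1.5·40 = 59.3; r = 56.5 − 59.3 = -2.8
x=65: ŷ = -0.7 + 1.5·65 = 96.8; r = 98 − 96.8 = 1.2
x=75: ŷ = -0.7 + 1.5·75 = 111.8; r = 111 − 111.8 = -0.8
Largest |r| is 5.6 at x = 35, residual 5.6.

x = 35, r = 5.6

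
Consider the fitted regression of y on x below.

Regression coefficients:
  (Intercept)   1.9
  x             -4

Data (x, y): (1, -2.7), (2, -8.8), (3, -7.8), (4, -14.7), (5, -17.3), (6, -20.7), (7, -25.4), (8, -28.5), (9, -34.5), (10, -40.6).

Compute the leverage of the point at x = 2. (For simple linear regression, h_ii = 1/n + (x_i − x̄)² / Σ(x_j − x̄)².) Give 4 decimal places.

h = 0.2485

x̄ = (1 + 2 + 3 + 4 + 5 + 6 + 7 + 8 + 9 + 10)/10 = 5.5
Σ(x − x̄)² = 20.25 + 12.25 + 6.25 + 2.25 + 0.25 + 0.25 + 2.25 + 6.25 + 12.25 + 20.25 = 82.5
h = 1/10 + (-3.5)²/82.5 = 0.1 + 0.148485 = 0.2485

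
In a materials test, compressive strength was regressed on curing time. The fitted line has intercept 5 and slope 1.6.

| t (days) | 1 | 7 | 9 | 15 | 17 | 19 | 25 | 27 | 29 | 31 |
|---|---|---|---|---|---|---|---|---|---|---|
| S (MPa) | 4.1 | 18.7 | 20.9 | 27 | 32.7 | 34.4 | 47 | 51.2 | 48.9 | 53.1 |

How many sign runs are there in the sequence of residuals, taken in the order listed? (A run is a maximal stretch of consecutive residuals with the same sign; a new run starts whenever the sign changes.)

t=1: ŷ = 5 + 1.6·1 = 6.6; r = 4.1 − 6.6 = -2.5
t=7: ŷ = 5 + 1.6·7 = 16.2; r = 18.7 − 16.2 = 2.5
t=9: ŷ = 5 + 1.6·9 = 19.4; r = 20.9 − 19.4 = 1.5
t=15: ŷ = 5 + 1.6·15 = 29; r = 27 − 29 = -2
t=17: ŷ = 5 + 1.6·17 = 32.2; r = 32.7 − 32.2 = 0.5
t=19: ŷ = 5 + 1.6·19 = 35.4; r = 34.4 − 35.4 = -1
t=25: ŷ = 5 + 1.6·25 = 45; r = 47 − 45 = 2
t=27: ŷ = 5 + 1.6·27 = 48.2; r = 51.2 − 48.2 = 3
t=29: ŷ = 5 + 1.6·29 = 51.4; r = 48.9 − 51.4 = -2.5
t=31: ŷ = 5 + 1.6·31 = 54.6; r = 53.1 − 54.6 = -1.5
Signs: − + + − + − + + − −
Runs: −×1, +×2, −×1, +×1, −×1, +×2, −×2 → 7

7 runs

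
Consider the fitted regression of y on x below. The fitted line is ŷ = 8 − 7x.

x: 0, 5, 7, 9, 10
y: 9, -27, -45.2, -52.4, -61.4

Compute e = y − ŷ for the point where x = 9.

e = 2.6

ŷ = 8 − 7·9 = -55
e = -52.4 − (-55) = 2.6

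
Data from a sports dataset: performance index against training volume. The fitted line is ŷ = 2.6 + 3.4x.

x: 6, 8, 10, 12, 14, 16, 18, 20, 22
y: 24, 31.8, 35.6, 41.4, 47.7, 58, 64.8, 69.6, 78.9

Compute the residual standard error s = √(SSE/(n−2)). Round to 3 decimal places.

s = 1.753

x=6: ŷ = 2.6 + 3.4·6 = 23; r = 24 − 23 = 1
x=8: ŷ = 2.6 + 3.4·8 = 29.8; r = 31.8 − 29.8 = 2
x=10: ŷ = 2.6 + 3.4·10 = 36.6; r = 35.6 − 36.6 = -1
x=12: ŷ = 2.6 + 3.4·12 = 43.4; r = 41.4 − 43.4 = -2
x=14: ŷ = 2.6 + 3.4·14 = 50.2; r = 47.7 − 50.2 = -2.5
x=16: ŷ = 2.6 + 3.4·16 = 57; r = 58 − 57 = 1
x=18: ŷ = 2.6 + 3.4·18 = 63.8; r = 64.8 − 63.8 = 1
x=20: ŷ = 2.6 + 3.4·20 = 70.6; r = 69.6 − 70.6 = -1
x=22: ŷ = 2.6 + 3.4·22 = 77.4; r = 78.9 − 77.4 = 1.5
SSE = 1 + 4 + 1 + 4 + 6.25 + 1 + 1 + 1 + 2.25 = 21.5
s = √(21.5/7) = √3.07143 ≈ 1.753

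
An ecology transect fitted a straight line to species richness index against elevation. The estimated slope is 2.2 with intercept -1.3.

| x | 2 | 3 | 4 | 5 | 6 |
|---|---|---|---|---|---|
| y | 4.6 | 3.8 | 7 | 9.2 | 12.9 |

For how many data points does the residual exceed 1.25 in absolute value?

x=2: ŷ = -1.3 + 2.2·2 = 3.1; e = 4.6 − 3.1 = 1.5
x=3: ŷ = -1.3 + 2.2·3 = 5.3; e = 3.8 − 5.3 = -1.5
x=4: ŷ = -1.3 + 2.2·4 = 7.5; e = 7 − 7.5 = -0.5
x=5: ŷ = -1.3 + 2.2·5 = 9.7; e = 9.2 − 9.7 = -0.5
x=6: ŷ = -1.3 + 2.2·6 = 11.9; e = 12.9 − 11.9 = 1
|e| > 1.25: x=2 (|e|=1.5), x=3 (|e|=1.5) → 2

2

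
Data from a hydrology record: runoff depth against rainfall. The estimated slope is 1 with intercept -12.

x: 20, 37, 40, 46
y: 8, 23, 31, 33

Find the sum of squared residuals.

SSE = 14

x=20: ŷ = -12 + 20 = 8; e = 8 − 8 = 0
x=37: ŷ = -12 + 37 = 25; e = 23 − 25 = -2
x=40: ŷ = -12 + 40 = 28; e = 31 − 28 = 3
x=46: ŷ = -12 + 46 = 34; e = 33 − 34 = -1
SSE = 0 + 4 + 9 + 1 = 14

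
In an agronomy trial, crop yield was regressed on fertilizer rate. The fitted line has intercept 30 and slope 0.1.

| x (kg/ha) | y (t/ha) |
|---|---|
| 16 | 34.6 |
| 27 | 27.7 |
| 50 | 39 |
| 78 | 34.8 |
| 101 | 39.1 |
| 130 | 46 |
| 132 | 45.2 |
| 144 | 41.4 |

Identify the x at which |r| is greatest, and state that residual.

x = 27, r = -5

x=16: ŷ = 30 + 0.1·16 = 31.6; r = 34.6 − 31.6 = 3
x=27: ŷ = 30 + 0.1·27 = 32.7; r = 27.7 − 32.7 = -5
x=50: ŷ = 30 + 0.1·50 = 35; r = 39 − 35 = 4
x=78: ŷ = 30 + 0.1·78 = 37.8; r = 34.8 − 37.8 = -3
x=101: ŷ = 30 + 0.1·101 = 40.1; r = 39.1 − 40.1 = -1
x=130: ŷ = 30 + 0.1·130 = 43; r = 46 − 43 = 3
x=132: ŷ = 30 + 0.1·132 = 43.2; r = 45.2 − 43.2 = 2
x=144: ŷ = 30 + 0.1·144 = 44.4; r = 41.4 − 44.4 = -3
Largest |r| is 5 at x = 27, residual -5.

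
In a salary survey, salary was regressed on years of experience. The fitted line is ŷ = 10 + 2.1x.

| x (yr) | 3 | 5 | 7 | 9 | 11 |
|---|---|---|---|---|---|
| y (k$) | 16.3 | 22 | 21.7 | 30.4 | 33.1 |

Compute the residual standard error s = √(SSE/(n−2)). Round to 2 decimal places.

s = 2.12

x=3: ŷ = 10 + 2.1·3 = 16.3; r = 16.3 − 16.3 = 0
x=5: ŷ = 10 + 2.1·5 = 20.5; r = 22 − 20.5 = 1.5
x=7: ŷ = 10 + 2.1·7 = 24.7; r = 21.7 − 24.7 = -3
x=9: ŷ = 10 + 2.1·9 = 28.9; r = 30.4 − 28.9 = 1.5
x=11: ŷ = 10 + 2.1·11 = 33.1; r = 33.1 − 33.1 = 0
SSE = 0 + 2.25 + 9 + 2.25 + 0 = 13.5
s = √(13.5/3) = √4.5 ≈ 2.12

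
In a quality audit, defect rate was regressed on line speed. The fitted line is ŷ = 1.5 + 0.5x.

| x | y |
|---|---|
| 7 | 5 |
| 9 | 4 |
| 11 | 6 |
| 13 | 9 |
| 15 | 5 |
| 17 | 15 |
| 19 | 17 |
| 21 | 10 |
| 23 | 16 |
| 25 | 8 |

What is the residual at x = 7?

r = 0

ŷ = 1.5 + 0.5·7 = 5
r = 5 − 5 = 0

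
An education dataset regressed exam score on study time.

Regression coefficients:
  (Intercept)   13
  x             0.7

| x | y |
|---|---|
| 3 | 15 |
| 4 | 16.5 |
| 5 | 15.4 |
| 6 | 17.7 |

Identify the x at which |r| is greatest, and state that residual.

x = 5, r = -1.1

x=3: ŷ = 13 + 0.7·3 = 15.1; r = 15 − 15.1 = -0.1
x=4: ŷ = 13 + 0.7·4 = 15.8; r = 16.5 − 15.8 = 0.7
x=5: ŷ = 13 + 0.7·5 = 16.5; r = 15.4 − 16.5 = -1.1
x=6: ŷ = 13 + 0.7·6 = 17.2; r = 17.7 − 17.2 = 0.5
Largest |r| is 1.1 at x = 5, residual -1.1.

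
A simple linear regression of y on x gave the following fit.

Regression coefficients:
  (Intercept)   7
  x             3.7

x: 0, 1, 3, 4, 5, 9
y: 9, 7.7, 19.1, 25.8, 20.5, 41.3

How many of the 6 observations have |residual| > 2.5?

3

x=0: ŷ = 7 + 3.7·0 = 7; r = 9 − 7 = 2
x=1: ŷ = 7 + 3.7·1 = 10.7; r = 7.7 − 10.7 = -3
x=3: ŷ = 7 + 3.7·3 = 18.1; r = 19.1 − 18.1 = 1
x=4: ŷ = 7 + 3.7·4 = 21.8; r = 25.8 − 21.8 = 4
x=5: ŷ = 7 + 3.7·5 = 25.5; r = 20.5 − 25.5 = -5
x=9: ŷ = 7 + 3.7·9 = 40.3; r = 41.3 − 40.3 = 1
|r| > 2.5: x=1 (|r|=3), x=4 (|r|=4), x=5 (|r|=5) → 3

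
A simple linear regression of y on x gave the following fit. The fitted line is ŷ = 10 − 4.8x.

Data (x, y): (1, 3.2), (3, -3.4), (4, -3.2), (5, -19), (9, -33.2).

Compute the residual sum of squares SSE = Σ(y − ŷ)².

x=1: ŷ = 10 − 4.8·1 = 5.2; e = 3.2 − 5.2 = -2
x=3: ŷ = 10 − 4.8·3 = -4.4; e = -3.4 − (-4.4) = 1
x=4: ŷ = 10 − 4.8·4 = -9.2; e = -3.2 − (-9.2) = 6
x=5: ŷ = 10 − 4.8·5 = -14; e = -19 − (-14) = -5
x=9: ŷ = 10 − 4.8·9 = -33.2; e = -33.2 − (-33.2) = 0
SSE = 4 + 1 + 36 + 25 + 0 = 66

SSE = 66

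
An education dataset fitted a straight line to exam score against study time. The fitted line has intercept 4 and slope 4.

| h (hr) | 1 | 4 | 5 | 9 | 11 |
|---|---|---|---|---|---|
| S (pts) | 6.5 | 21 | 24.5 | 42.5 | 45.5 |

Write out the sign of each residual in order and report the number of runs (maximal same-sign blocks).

3 runs

h=1: Ŝ = 4 + 4·1 = 8; e = 6.5 − 8 = -1.5
h=4: Ŝ = 4 + 4·4 = 20; e = 21 − 20 = 1
h=5: Ŝ = 4 + 4·5 = 24; e = 24.5 − 24 = 0.5
h=9: Ŝ = 4 + 4·9 = 40; e = 42.5 − 40 = 2.5
h=11: Ŝ = 4 + 4·11 = 48; e = 45.5 − 48 = -2.5
Signs: − + + + −
Runs: −×1, +×3, −×1 → 3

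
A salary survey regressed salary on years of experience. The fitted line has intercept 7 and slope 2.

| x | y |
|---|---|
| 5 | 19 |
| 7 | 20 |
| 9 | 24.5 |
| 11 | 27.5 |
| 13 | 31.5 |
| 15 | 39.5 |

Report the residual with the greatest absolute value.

x=5: ŷ = 7 + 2·5 = 17; e = 19 − 17 = 2
x=7: ŷ = 7 + 2·7 = 21; e = 20 − 21 = -1
x=9: ŷ = 7 + 2·9 = 25; e = 24.5 − 25 = -0.5
x=11: ŷ = 7 + 2·11 = 29; e = 27.5 − 29 = -1.5
x=13: ŷ = 7 + 2·13 = 33; e = 31.5 − 33 = -1.5
x=15: ŷ = 7 + 2·15 = 37; e = 39.5 − 37 = 2.5
Largest |e| is 2.5 at x = 15, residual 2.5.

e = 2.5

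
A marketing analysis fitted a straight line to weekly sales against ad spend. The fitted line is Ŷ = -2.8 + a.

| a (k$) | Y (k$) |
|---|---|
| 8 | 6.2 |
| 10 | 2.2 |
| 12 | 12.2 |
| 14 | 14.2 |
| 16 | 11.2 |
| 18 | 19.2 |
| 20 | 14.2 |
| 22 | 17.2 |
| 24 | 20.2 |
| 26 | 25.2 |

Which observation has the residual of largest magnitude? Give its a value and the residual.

a = 10, r = -5

a=8: Ŷ = -2.8 + 8 = 5.2; r = 6.2 − 5.2 = 1
a=10: Ŷ = -2.8 + 10 = 7.2; r = 2.2 − 7.2 = -5
a=12: Ŷ = -2.8 + 12 = 9.2; r = 12.2 − 9.2 = 3
a=14: Ŷ = -2.8 + 14 = 11.2; r = 14.2 − 11.2 = 3
a=16: Ŷ = -2.8 + 16 = 13.2; r = 11.2 − 13.2 = -2
a=18: Ŷ = -2.8 + 18 = 15.2; r = 19.2 − 15.2 = 4
a=20: Ŷ = -2.8 + 20 = 17.2; r = 14.2 − 17.2 = -3
a=22: Ŷ = -2.8 + 22 = 19.2; r = 17.2 − 19.2 = -2
a=24: Ŷ = -2.8 + 24 = 21.2; r = 20.2 − 21.2 = -1
a=26: Ŷ = -2.8 + 26 = 23.2; r = 25.2 − 23.2 = 2
Largest |r| is 5 at a = 10, residual -5.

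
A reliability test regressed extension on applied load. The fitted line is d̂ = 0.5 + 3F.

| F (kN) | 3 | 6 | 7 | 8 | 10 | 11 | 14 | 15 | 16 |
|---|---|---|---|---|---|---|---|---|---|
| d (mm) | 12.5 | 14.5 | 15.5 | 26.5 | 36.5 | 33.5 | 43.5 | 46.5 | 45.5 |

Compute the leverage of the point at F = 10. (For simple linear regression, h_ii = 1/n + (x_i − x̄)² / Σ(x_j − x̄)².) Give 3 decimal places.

F̄ = (3 + 6 + 7 + 8 + 10 + 11 + 14 + 15 + 16)/9 = 10
Σ(F − F̄)² = 49 + 16 + 9 + 4 + 0 + 1 + 16 + 25 + 36 = 156
h = 1/9 + (0)²/156 = 0.111111 + 0 = 0.111

h = 0.111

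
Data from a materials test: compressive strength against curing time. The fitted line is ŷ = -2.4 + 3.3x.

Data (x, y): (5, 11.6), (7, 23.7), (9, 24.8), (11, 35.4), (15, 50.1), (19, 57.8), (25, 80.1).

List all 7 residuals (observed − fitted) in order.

-2.5, 3, -2.5, 1.5, 3, -2.5, 0

x=5: ŷ = -2.4 + 3.3·5 = 14.1; e = 11.6 − 14.1 = -2.5
x=7: ŷ = -2.4 + 3.3·7 = 20.7; e = 23.7 − 20.7 = 3
x=9: ŷ = -2.4 + 3.3·9 = 27.3; e = 24.8 − 27.3 = -2.5
x=11: ŷ = -2.4 + 3.3·11 = 33.9; e = 35.4 − 33.9 = 1.5
x=15: ŷ = -2.4 + 3.3·15 = 47.1; e = 50.1 − 47.1 = 3
x=19: ŷ = -2.4 + 3.3·19 = 60.3; e = 57.8 − 60.3 = -2.5
x=25: ŷ = -2.4 + 3.3·25 = 80.1; e = 80.1 − 80.1 = 0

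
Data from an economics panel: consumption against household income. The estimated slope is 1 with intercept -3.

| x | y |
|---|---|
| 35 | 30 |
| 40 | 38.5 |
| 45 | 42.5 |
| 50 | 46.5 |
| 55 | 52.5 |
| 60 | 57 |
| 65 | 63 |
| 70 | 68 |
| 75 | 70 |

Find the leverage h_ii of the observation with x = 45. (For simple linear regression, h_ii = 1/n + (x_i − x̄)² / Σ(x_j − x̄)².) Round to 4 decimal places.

x̄ = (35 + 40 + 45 + 50 + 55 + 60 + 65 + 70 + 75)/9 = 55
Σ(x − x̄)² = 400 + 225 + 100 + 25 + 0 + 25 + 100 + 225 + 400 = 1500
h = 1/9 + (-10)²/1500 = 0.111111 + 0.0666667 = 0.1778

h = 0.1778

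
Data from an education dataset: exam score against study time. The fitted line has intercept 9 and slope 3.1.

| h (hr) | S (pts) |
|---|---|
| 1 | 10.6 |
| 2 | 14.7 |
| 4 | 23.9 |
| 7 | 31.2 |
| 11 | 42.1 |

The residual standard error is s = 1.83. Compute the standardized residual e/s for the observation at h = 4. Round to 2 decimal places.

Ŝ = 9 + 3.1·4 = 21.4
e = 23.9 − 21.4 = 2.5
e/s = 2.5 / 1.83 = 1.37

1.37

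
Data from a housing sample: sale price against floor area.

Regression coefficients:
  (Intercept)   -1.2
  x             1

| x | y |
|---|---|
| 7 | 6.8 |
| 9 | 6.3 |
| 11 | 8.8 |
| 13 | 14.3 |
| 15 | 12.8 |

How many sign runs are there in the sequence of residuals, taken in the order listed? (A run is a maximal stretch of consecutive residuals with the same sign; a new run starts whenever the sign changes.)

x=7: ŷ = -1.2 + 7 = 5.8; r = 6.8 − 5.8 = 1
x=9: ŷ = -1.2 + 9 = 7.8; r = 6.3 − 7.8 = -1.5
x=11: ŷ = -1.2 + 11 = 9.8; r = 8.8 − 9.8 = -1
x=13: ŷ = -1.2 + 13 = 11.8; r = 14.3 − 11.8 = 2.5
x=15: ŷ = -1.2 + 15 = 13.8; r = 12.8 − 13.8 = -1
Signs: + − − + −
Runs: +×1, −×2, +×1, −×1 → 4

4 runs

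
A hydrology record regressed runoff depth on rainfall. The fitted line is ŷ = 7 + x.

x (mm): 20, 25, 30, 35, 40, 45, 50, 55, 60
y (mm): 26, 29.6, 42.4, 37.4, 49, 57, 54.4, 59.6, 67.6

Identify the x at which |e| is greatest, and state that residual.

x=20: ŷ = 7 + 20 = 27; e = 26 − 27 = -1
x=25: ŷ = 7 + 25 = 32; e = 29.6 − 32 = -2.4
x=30: ŷ = 7 + 30 = 37; e = 42.4 − 37 = 5.4
x=35: ŷ = 7 + 35 = 42; e = 37.4 − 42 = -4.6
x=40: ŷ = 7 + 40 = 47; e = 49 − 47 = 2
x=45: ŷ = 7 + 45 = 52; e = 57 − 52 = 5
x=50: ŷ = 7 + 50 = 57; e = 54.4 − 57 = -2.6
x=55: ŷ = 7 + 55 = 62; e = 59.6 − 62 = -2.4
x=60: ŷ = 7 + 60 = 67; e = 67.6 − 67 = 0.6
Largest |e| is 5.4 at x = 30, residual 5.4.

x = 30, e = 5.4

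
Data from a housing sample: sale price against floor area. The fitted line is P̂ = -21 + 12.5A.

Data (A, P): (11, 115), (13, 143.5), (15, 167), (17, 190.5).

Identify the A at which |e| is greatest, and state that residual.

A=11: P̂ = -21 + 12.5·11 = 116.5; e = 115 − 116.5 = -1.5
A=13: P̂ = -21 + 12.5·13 = 141.5; e = 143.5 − 141.5 = 2
A=15: P̂ = -21 + 12.5·15 = 166.5; e = 167 − 166.5 = 0.5
A=17: P̂ = -21 + 12.5·17 = 191.5; e = 190.5 − 191.5 = -1
Largest |e| is 2 at A = 13, residual 2.

A = 13, e = 2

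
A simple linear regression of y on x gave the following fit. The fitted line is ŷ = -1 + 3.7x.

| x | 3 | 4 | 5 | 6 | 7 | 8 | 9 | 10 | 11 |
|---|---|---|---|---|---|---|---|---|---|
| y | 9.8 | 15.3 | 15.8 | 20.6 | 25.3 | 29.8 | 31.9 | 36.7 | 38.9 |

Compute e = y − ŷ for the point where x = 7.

e = 0.4

ŷ = -1 + 3.7·7 = 24.9
e = 25.3 − 24.9 = 0.4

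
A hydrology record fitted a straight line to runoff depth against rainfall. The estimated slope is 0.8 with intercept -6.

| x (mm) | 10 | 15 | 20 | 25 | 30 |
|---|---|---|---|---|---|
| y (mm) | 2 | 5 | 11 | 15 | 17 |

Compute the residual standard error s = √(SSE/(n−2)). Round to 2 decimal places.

x=10: ŷ = -6 + 0.8·10 = 2; r = 2 − 2 = 0
x=15: ŷ = -6 + 0.8·15 = 6; r = 5 − 6 = -1
x=20: ŷ = -6 + 0.8·20 = 10; r = 11 − 10 = 1
x=25: ŷ = -6 + 0.8·25 = 14; r = 15 − 14 = 1
x=30: ŷ = -6 + 0.8·30 = 18; r = 17 − 18 = -1
SSE = 0 + 1 + 1 + 1 + 1 = 4
s = √(4/3) = √1.33333 ≈ 1.15

s = 1.15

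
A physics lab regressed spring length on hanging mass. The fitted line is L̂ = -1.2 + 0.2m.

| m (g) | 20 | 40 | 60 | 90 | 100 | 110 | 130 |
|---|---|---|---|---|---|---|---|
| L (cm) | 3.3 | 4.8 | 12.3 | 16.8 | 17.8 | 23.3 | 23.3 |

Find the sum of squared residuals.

m=20: L̂ = -1.2 + 0.2·20 = 2.8; e = 3.3 − 2.8 = 0.5
m=40: L̂ = -1.2 + 0.2·40 = 6.8; e = 4.8 − 6.8 = -2
m=60: L̂ = -1.2 + 0.2·60 = 10.8; e = 12.3 − 10.8 = 1.5
m=90: L̂ = -1.2 + 0.2·90 = 16.8; e = 16.8 − 16.8 = 0
m=100: L̂ = -1.2 + 0.2·100 = 18.8; e = 17.8 − 18.8 = -1
m=110: L̂ = -1.2 + 0.2·110 = 20.8; e = 23.3 − 20.8 = 2.5
m=130: L̂ = -1.2 + 0.2·130 = 24.8; e = 23.3 − 24.8 = -1.5
SSE = 0.25 + 4 + 2.25 + 0 + 1 + 6.25 + 2.25 = 16

SSE = 16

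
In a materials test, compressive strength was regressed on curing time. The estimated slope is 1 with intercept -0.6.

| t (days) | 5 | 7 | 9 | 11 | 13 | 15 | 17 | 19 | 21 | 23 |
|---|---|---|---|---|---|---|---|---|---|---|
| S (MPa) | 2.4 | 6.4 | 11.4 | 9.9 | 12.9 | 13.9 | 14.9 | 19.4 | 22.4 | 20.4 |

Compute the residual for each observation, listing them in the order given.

t=5: ŷ = -0.6 + 5 = 4.4; r = 2.4 − 4.4 = -2
t=7: ŷ = -0.6 + 7 = 6.4; r = 6.4 − 6.4 = 0
t=9: ŷ = -0.6 + 9 = 8.4; r = 11.4 − 8.4 = 3
t=11: ŷ = -0.6 + 11 = 10.4; r = 9.9 − 10.4 = -0.5
t=13: ŷ = -0.6 + 13 = 12.4; r = 12.9 − 12.4 = 0.5
t=15: ŷ = -0.6 + 15 = 14.4; r = 13.9 − 14.4 = -0.5
t=17: ŷ = -0.6 + 17 = 16.4; r = 14.9 − 16.4 = -1.5
t=19: ŷ = -0.6 + 19 = 18.4; r = 19.4 − 18.4 = 1
t=21: ŷ = -0.6 + 21 = 20.4; r = 22.4 − 20.4 = 2
t=23: ŷ = -0.6 + 23 = 22.4; r = 20.4 − 22.4 = -2

-2, 0, 3, -0.5, 0.5, -0.5, -1.5, 1, 2, -2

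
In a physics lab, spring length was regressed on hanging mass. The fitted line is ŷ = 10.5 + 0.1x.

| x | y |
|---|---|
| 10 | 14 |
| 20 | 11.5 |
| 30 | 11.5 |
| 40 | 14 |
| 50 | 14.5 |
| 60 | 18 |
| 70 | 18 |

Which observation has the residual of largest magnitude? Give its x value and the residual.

x=10: ŷ = 10.5 + 0.1·10 = 11.5; r = 14 − 11.5 = 2.5
x=20: ŷ = 10.5 + 0.1·20 = 12.5; r = 11.5 − 12.5 = -1
x=30: ŷ = 10.5 + 0.1·30 = 13.5; r = 11.5 − 13.5 = -2
x=40: ŷ = 10.5 + 0.1·40 = 14.5; r = 14 − 14.5 = -0.5
x=50: ŷ = 10.5 + 0.1·50 = 15.5; r = 14.5 − 15.5 = -1
x=60: ŷ = 10.5 + 0.1·60 = 16.5; r = 18 − 16.5 = 1.5
x=70: ŷ = 10.5 + 0.1·70 = 17.5; r = 18 − 17.5 = 0.5
Largest |r| is 2.5 at x = 10, residual 2.5.

x = 10, r = 2.5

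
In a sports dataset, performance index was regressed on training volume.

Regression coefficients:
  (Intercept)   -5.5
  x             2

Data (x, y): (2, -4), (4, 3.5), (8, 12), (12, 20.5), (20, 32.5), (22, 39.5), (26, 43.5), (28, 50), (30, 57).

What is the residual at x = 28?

r = -0.5

ŷ = -5.5 + 2·28 = 50.5
r = 50 − 50.5 = -0.5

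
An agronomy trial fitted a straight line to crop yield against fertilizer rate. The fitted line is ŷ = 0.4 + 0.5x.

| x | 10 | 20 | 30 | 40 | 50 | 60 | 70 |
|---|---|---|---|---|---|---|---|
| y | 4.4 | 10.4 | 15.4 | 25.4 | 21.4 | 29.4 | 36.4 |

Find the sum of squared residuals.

SSE = 44

x=10: ŷ = 0.4 + 0.5·10 = 5.4; r = 4.4 − 5.4 = -1
x=20: ŷ = 0.4 + 0.5·20 = 10.4; r = 10.4 − 10.4 = 0
x=30: ŷ = 0.4 + 0.5·30 = 15.4; r = 15.4 − 15.4 = 0
x=40: ŷ = 0.4 + 0.5·40 = 20.4; r = 25.4 − 20.4 = 5
x=50: ŷ = 0.4 + 0.5·50 = 25.4; r = 21.4 − 25.4 = -4
x=60: ŷ = 0.4 + 0.5·60 = 30.4; r = 29.4 − 30.4 = -1
x=70: ŷ = 0.4 + 0.5·70 = 35.4; r = 36.4 − 35.4 = 1
SSE = 1 + 0 + 0 + 25 + 16 + 1 + 1 = 44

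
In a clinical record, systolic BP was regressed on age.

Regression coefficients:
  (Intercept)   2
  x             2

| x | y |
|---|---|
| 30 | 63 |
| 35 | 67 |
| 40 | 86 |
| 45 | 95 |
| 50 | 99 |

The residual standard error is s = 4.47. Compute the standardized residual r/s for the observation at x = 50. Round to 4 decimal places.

ŷ = 2 + 2·50 = 102
r = 99 − 102 = -3
r/s = -3 / 4.47 = -0.6711

-0.6711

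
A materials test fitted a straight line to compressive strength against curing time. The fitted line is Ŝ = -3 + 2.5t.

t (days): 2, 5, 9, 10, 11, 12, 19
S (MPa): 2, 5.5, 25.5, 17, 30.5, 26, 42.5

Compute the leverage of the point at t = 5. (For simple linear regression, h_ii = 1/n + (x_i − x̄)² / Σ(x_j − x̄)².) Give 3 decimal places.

h = 0.270

t̄ = (2 + 5 + 9 + 10 + 11 + 12 + 19)/7 = 9.71429
Σ(t − t̄)² = 59.5102 + 22.2245 + 0.510204 + 0.0816327 + 1.65306 + 5.22449 + 86.2245 = 175.429
h = 1/7 + (-4.71429)²/175.429 = 0.142857 + 0.126687 = 0.270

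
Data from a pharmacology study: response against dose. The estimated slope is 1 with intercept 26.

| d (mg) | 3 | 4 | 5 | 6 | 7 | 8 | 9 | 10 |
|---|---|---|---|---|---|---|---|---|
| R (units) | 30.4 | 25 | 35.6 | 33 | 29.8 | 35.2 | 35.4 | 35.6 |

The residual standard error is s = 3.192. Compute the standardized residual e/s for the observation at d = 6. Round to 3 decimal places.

ŷ = 26 + 6 = 32
e = 33 − 32 = 1
e/s = 1 / 3.192 = 0.313

0.313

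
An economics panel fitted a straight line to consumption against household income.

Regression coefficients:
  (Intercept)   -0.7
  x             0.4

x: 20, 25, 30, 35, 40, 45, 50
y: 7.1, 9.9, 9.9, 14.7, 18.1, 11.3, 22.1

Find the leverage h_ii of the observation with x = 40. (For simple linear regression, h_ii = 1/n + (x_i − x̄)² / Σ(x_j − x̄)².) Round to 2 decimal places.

h = 0.18

x̄ = (20 + 25 + 30 + 35 + 40 + 45 + 50)/7 = 35
Σ(x − x̄)² = 225 + 100 + 25 + 0 + 25 + 100 + 225 = 700
h = 1/7 + (5)²/700 = 0.142857 + 0.0357143 = 0.18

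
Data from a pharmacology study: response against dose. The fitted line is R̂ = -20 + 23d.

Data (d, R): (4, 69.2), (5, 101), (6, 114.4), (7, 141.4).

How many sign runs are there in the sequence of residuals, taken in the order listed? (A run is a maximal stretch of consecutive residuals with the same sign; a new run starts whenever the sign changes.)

d=4: R̂ = -20 + 23·4 = 72; e = 69.2 − 72 = -2.8
d=5: R̂ = -20 + 23·5 = 95; e = 101 − 95 = 6
d=6: R̂ = -20 + 23·6 = 118; e = 114.4 − 118 = -3.6
d=7: R̂ = -20 + 23·7 = 141; e = 141.4 − 141 = 0.4
Signs: − + − +
Runs: −×1, +×1, −×1, +×1 → 4

4 runs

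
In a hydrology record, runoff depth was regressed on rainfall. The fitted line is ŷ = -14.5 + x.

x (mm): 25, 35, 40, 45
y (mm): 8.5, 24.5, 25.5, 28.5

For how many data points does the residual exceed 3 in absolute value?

1

x=25: ŷ = -14.5 + 25 = 10.5; r = 8.5 − 10.5 = -2
x=35: ŷ = -14.5 + 35 = 20.5; r = 24.5 − 20.5 = 4
x=40: ŷ = -14.5 + 40 = 25.5; r = 25.5 − 25.5 = 0
x=45: ŷ = -14.5 + 45 = 30.5; r = 28.5 − 30.5 = -2
|r| > 3: x=35 (|r|=4) → 1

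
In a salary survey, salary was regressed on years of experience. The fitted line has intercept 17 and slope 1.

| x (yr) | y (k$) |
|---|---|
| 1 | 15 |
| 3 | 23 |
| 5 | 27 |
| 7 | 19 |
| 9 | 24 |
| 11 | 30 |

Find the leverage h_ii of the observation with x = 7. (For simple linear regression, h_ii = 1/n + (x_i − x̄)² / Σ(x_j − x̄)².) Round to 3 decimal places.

h = 0.181

x̄ = (1 + 3 + 5 + 7 + 9 + 11)/6 = 6
Σ(x − x̄)² = 25 + 9 + 1 + 1 + 9 + 25 = 70
h = 1/6 + (1)²/70 = 0.166667 + 0.0142857 = 0.181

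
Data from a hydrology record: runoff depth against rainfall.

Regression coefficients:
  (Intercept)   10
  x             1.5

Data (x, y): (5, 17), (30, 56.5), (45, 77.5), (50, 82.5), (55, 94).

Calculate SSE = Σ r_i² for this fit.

SSE = 11

x=5: ŷ = 10 + 1.5·5 = 17.5; r = 17 − 17.5 = -0.5
x=30: ŷ = 10 + 1.5·30 = 55; r = 56.5 − 55 = 1.5
x=45: ŷ = 10 + 1.5·45 = 77.5; r = 77.5 − 77.5 = 0
x=50: ŷ = 10 + 1.5·50 = 85; r = 82.5 − 85 = -2.5
x=55: ŷ = 10 + 1.5·55 = 92.5; r = 94 − 92.5 = 1.5
SSE = 0.25 + 2.25 + 0 + 6.25 + 2.25 = 11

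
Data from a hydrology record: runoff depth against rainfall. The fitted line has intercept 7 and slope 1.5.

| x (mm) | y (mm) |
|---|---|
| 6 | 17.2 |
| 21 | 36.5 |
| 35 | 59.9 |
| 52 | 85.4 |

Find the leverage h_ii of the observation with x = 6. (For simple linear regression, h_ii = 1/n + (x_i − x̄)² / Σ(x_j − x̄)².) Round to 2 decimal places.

x̄ = (6 + 21 + 35 + 52)/4 = 28.5
Σ(x − x̄)² = 506.25 + 56.25 + 42.25 + 552.25 = 1157
h = 1/4 + (-22.5)²/1157 = 0.25 + 0.437554 = 0.69

h = 0.69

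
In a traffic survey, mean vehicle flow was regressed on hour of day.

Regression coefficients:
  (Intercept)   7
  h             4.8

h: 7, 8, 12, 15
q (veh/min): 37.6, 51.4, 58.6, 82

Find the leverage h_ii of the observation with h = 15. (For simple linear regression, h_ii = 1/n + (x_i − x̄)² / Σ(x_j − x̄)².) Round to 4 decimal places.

h = 0.7439

h̄ = (7 + 8 + 12 + 15)/4 = 10.5
Σ(h − h̄)² = 12.25 + 6.25 + 2.25 + 20.25 = 41
h = 1/4 + (4.5)²/41 = 0.25 + 0.493902 = 0.7439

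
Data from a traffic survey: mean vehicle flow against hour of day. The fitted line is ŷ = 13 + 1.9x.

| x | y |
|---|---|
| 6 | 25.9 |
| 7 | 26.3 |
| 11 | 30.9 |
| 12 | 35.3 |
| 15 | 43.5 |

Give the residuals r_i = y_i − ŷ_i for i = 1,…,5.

1.5, 0, -3, -0.5, 2

x=6: ŷ = 13 + 1.9·6 = 24.4; r = 25.9 − 24.4 = 1.5
x=7: ŷ = 13 + 1.9·7 = 26.3; r = 26.3 − 26.3 = 0
x=11: ŷ = 13 + 1.9·11 = 33.9; r = 30.9 − 33.9 = -3
x=12: ŷ = 13 + 1.9·12 = 35.8; r = 35.3 − 35.8 = -0.5
x=15: ŷ = 13 + 1.9·15 = 41.5; r = 43.5 − 41.5 = 2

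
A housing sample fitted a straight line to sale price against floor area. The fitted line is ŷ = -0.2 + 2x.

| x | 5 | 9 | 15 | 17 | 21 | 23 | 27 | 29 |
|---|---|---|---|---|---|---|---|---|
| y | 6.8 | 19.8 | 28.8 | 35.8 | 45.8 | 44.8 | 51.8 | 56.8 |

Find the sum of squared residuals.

SSE = 40

x=5: ŷ = -0.2 + 2·5 = 9.8; e = 6.8 − 9.8 = -3
x=9: ŷ = -0.2 + 2·9 = 17.8; e = 19.8 − 17.8 = 2
x=15: ŷ = -0.2 + 2·15 = 29.8; e = 28.8 − 29.8 = -1
x=17: ŷ = -0.2 + 2·17 = 33.8; e = 35.8 − 33.8 = 2
x=21: ŷ = -0.2 + 2·21 = 41.8; e = 45.8 − 41.8 = 4
x=23: ŷ = -0.2 + 2·23 = 45.8; e = 44.8 − 45.8 = -1
x=27: ŷ = -0.2 + 2·27 = 53.8; e = 51.8 − 53.8 = -2
x=29: ŷ = -0.2 + 2·29 = 57.8; e = 56.8 − 57.8 = -1
SSE = 9 + 4 + 1 + 4 + 16 + 1 + 4 + 1 = 40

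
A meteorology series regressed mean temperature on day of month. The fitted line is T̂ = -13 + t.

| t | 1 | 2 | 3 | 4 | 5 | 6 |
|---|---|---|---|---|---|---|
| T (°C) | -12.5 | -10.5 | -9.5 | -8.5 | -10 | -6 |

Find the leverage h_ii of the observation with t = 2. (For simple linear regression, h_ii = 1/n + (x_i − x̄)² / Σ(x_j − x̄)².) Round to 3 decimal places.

h = 0.295

t̄ = (1 + 2 + 3 + 4 + 5 + 6)/6 = 3.5
Σ(t − t̄)² = 6.25 + 2.25 + 0.25 + 0.25 + 2.25 + 6.25 = 17.5
h = 1/6 + (-1.5)²/17.5 = 0.166667 + 0.128571 = 0.295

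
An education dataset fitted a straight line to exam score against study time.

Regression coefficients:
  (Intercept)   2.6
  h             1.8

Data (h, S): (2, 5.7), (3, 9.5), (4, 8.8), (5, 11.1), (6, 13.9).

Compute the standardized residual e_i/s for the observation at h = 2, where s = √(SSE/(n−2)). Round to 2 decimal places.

-0.43

h=2: ŷ = 2.6 + 1.8·2 = 6.2; e = 5.7 − 6.2 = -0.5
h=3: ŷ = 2.6 + 1.8·3 = 8; e = 9.5 − 8 = 1.5
h=4: ŷ = 2.6 + 1.8·4 = 9.8; e = 8.8 − 9.8 = -1
h=5: ŷ = 2.6 + 1.8·5 = 11.6; e = 11.1 − 11.6 = -0.5
h=6: ŷ = 2.6 + 1.8·6 = 13.4; e = 13.9 − 13.4 = 0.5
SSE = 0.25 + 2.25 + 1 + 0.25 + 0.25 = 4
s = √(4/3) = 1.1547
e/s = -0.5 / 1.1547 = -0.43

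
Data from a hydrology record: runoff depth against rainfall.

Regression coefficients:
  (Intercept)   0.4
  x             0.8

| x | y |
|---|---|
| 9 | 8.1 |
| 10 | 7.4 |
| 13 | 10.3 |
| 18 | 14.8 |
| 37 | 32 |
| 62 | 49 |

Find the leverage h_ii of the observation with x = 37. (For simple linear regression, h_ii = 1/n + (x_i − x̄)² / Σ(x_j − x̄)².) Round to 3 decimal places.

h = 0.234

x̄ = (9 + 10 + 13 + 18 + 37 + 62)/6 = 24.8333
Σ(x − x̄)² = 250.694 + 220.028 + 140.028 + 46.6944 + 148.028 + 1381.36 = 2186.83
h = 1/6 + (12.1667)²/2186.83 = 0.166667 + 0.0676905 = 0.234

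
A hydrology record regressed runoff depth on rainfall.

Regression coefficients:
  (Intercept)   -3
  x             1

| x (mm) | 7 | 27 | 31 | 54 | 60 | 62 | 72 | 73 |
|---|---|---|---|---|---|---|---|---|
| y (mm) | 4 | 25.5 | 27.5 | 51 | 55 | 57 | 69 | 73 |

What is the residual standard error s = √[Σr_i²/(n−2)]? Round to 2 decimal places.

x=7: ŷ = -3 + 7 = 4; r = 4 − 4 = 0
x=27: ŷ = -3 + 27 = 24; r = 25.5 − 24 = 1.5
x=31: ŷ = -3 + 31 = 28; r = 27.5 − 28 = -0.5
x=54: ŷ = -3 + 54 = 51; r = 51 − 51 = 0
x=60: ŷ = -3 + 60 = 57; r = 55 − 57 = -2
x=62: ŷ = -3 + 62 = 59; r = 57 − 59 = -2
x=72: ŷ = -3 + 72 = 69; r = 69 − 69 = 0
x=73: ŷ = -3 + 73 = 70; r = 73 − 70 = 3
SSE = 0 + 2.25 + 0.25 + 0 + 4 + 4 + 0 + 9 = 19.5
s = √(19.5/6) = √3.25 ≈ 1.80

s = 1.80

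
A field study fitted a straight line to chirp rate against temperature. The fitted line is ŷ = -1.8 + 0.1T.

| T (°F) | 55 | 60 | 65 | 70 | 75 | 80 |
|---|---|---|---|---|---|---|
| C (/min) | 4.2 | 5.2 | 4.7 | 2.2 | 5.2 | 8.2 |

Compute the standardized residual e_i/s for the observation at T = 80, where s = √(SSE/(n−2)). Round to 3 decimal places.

T=55: ŷ = -1.8 + 0.1·55 = 3.7; e = 4.2 − 3.7 = 0.5
T=60: ŷ = -1.8 + 0.1·60 = 4.2; e = 5.2 − 4.2 = 1
T=65: ŷ = -1.8 + 0.1·65 = 4.7; e = 4.7 − 4.7 = 0
T=70: ŷ = -1.8 + 0.1·70 = 5.2; e = 2.2 − 5.2 = -3
T=75: ŷ = -1.8 + 0.1·75 = 5.7; e = 5.2 − 5.7 = -0.5
T=80: ŷ = -1.8 + 0.1·80 = 6.2; e = 8.2 − 6.2 = 2
SSE = 0.25 + 1 + 0 + 9 + 0.25 + 4 = 14.5
s = √(14.5/4) = 1.90394
e/s = 2 / 1.90394 = 1.050

1.050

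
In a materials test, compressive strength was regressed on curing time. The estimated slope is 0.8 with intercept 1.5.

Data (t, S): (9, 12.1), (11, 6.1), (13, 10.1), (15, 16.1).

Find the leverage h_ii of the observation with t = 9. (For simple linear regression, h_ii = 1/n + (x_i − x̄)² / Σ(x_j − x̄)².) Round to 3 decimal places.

h = 0.700

t̄ = (9 + 11 + 13 + 15)/4 = 12
Σ(t − t̄)² = 9 + 1 + 1 + 9 = 20
h = 1/4 + (-3)²/20 = 0.25 + 0.45 = 0.700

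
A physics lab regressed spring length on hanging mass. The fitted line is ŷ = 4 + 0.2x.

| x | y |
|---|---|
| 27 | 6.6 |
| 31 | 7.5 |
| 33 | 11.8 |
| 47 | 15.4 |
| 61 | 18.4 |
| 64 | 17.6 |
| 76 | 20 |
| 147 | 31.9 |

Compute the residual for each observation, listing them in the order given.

-2.8, -2.7, 1.2, 2, 2.2, 0.8, 0.8, -1.5

x=27: ŷ = 4 + 0.2·27 = 9.4; e = 6.6 − 9.4 = -2.8
x=31: ŷ = 4 + 0.2·31 = 10.2; e = 7.5 − 10.2 = -2.7
x=33: ŷ = 4 + 0.2·33 = 10.6; e = 11.8 − 10.6 = 1.2
x=47: ŷ = 4 + 0.2·47 = 13.4; e = 15.4 − 13.4 = 2
x=61: ŷ = 4 + 0.2·61 = 16.2; e = 18.4 − 16.2 = 2.2
x=64: ŷ = 4 + 0.2·64 = 16.8; e = 17.6 − 16.8 = 0.8
x=76: ŷ = 4 + 0.2·76 = 19.2; e = 20 − 19.2 = 0.8
x=147: ŷ = 4 + 0.2·147 = 33.4; e = 31.9 − 33.4 = -1.5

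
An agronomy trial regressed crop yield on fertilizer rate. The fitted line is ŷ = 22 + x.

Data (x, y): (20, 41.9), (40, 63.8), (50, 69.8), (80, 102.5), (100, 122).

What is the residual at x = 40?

e = 1.8

ŷ = 22 + 40 = 62
e = 63.8 − 62 = 1.8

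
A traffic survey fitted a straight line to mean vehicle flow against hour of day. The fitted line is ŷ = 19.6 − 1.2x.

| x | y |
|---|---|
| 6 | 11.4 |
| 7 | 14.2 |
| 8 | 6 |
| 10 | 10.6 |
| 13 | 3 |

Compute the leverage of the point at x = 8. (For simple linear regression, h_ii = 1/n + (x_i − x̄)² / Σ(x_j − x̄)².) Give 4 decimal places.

h = 0.2208

x̄ = (6 + 7 + 8 + 10 + 13)/5 = 8.8
Σ(x − x̄)² = 7.84 + 3.24 + 0.64 + 1.44 + 17.64 = 30.8
h = 1/5 + (-0.8)²/30.8 = 0.2 + 0.0207792 = 0.2208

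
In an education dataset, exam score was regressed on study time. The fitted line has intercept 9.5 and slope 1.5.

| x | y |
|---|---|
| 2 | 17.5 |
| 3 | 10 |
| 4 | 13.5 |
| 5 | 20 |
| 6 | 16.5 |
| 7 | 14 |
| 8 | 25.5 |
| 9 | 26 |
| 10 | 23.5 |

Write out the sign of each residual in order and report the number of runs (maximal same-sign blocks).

6 runs

x=2: ŷ = 9.5 + 1.5·2 = 12.5; e = 17.5 − 12.5 = 5
x=3: ŷ = 9.5 + 1.5·3 = 14; e = 10 − 14 = -4
x=4: ŷ = 9.5 + 1.5·4 = 15.5; e = 13.5 − 15.5 = -2
x=5: ŷ = 9.5 + 1.5·5 = 17; e = 20 − 17 = 3
x=6: ŷ = 9.5 + 1.5·6 = 18.5; e = 16.5 − 18.5 = -2
x=7: ŷ = 9.5 + 1.5·7 = 20; e = 14 − 20 = -6
x=8: ŷ = 9.5 + 1.5·8 = 21.5; e = 25.5 − 21.5 = 4
x=9: ŷ = 9.5 + 1.5·9 = 23; e = 26 − 23 = 3
x=10: ŷ = 9.5 + 1.5·10 = 24.5; e = 23.5 − 24.5 = -1
Signs: + − − + − − + + −
Runs: +×1, −×2, +×1, −×2, +×2, −×1 → 6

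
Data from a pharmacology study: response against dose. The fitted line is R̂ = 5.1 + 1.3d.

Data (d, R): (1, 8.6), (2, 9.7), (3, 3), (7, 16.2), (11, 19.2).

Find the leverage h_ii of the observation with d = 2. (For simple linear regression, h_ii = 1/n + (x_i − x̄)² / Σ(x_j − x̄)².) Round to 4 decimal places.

d̄ = (1 + 2 + 3 + 7 + 11)/5 = 4.8
Σ(d − d̄)² = 14.44 + 7.84 + 3.24 + 4.84 + 38.44 = 68.8
h = 1/5 + (-2.8)²/68.8 = 0.2 + 0.113953 = 0.3140

h = 0.3140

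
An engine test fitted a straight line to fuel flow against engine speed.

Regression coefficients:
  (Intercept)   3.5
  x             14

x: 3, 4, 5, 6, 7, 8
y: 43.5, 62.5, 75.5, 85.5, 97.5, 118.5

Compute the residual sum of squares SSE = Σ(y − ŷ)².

SSE = 46

x=3: ŷ = 3.5 + 14·3 = 45.5; r = 43.5 − 45.5 = -2
x=4: ŷ = 3.5 + 14·4 = 59.5; r = 62.5 − 59.5 = 3
x=5: ŷ = 3.5 + 14·5 = 73.5; r = 75.5 − 73.5 = 2
x=6: ŷ = 3.5 + 14·6 = 87.5; r = 85.5 − 87.5 = -2
x=7: ŷ = 3.5 + 14·7 = 101.5; r = 97.5 − 101.5 = -4
x=8: ŷ = 3.5 + 14·8 = 115.5; r = 118.5 − 115.5 = 3
SSE = 4 + 9 + 4 + 4 + 16 + 9 = 46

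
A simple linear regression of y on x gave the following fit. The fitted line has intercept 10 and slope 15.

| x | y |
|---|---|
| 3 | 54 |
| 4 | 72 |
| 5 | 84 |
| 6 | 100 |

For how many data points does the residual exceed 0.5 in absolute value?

x=3: ŷ = 10 + 15·3 = 55; r = 54 − 55 = -1
x=4: ŷ = 10 + 15·4 = 70; r = 72 − 70 = 2
x=5: ŷ = 10 + 15·5 = 85; r = 84 − 85 = -1
x=6: ŷ = 10 + 15·6 = 100; r = 100 − 100 = 0
|r| > 0.5: x=3 (|r|=1), x=4 (|r|=2), x=5 (|r|=1) → 3

3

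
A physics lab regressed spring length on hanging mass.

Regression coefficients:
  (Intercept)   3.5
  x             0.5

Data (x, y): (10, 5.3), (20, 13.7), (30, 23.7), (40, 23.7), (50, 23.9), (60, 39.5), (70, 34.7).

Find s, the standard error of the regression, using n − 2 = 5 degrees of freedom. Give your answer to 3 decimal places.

s = 4.668

x=10: ŷ = 3.5 + 0.5·10 = 8.5; r = 5.3 − 8.5 = -3.2
x=20: ŷ = 3.5 + 0.5·20 = 13.5; r = 13.7 − 13.5 = 0.2
x=30: ŷ = 3.5 + 0.5·30 = 18.5; r = 23.7 − 18.5 = 5.2
x=40: ŷ = 3.5 + 0.5·40 = 23.5; r = 23.7 − 23.5 = 0.2
x=50: ŷ = 3.5 + 0.5·50 = 28.5; r = 23.9 − 28.5 = -4.6
x=60: ŷ = 3.5 + 0.5·60 = 33.5; r = 39.5 − 33.5 = 6
x=70: ŷ = 3.5 + 0.5·70 = 38.5; r = 34.7 − 38.5 = -3.8
SSE = 10.24 + 0.04 + 27.04 + 0.04 + 21.16 + 36 + 14.44 = 108.96
s = √(108.96/5) = √21.792 ≈ 4.668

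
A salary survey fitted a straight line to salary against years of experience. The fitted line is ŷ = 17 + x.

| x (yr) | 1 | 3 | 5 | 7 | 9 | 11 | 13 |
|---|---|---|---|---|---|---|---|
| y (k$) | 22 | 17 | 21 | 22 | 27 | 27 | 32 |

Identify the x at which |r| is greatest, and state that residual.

x=1: ŷ = 17 + 1 = 18; r = 22 − 18 = 4
x=3: ŷ = 17 + 3 = 20; r = 17 − 20 = -3
x=5: ŷ = 17 + 5 = 22; r = 21 − 22 = -1
x=7: ŷ = 17 + 7 = 24; r = 22 − 24 = -2
x=9: ŷ = 17 + 9 = 26; r = 27 − 26 = 1
x=11: ŷ = 17 + 11 = 28; r = 27 − 28 = -1
x=13: ŷ = 17 + 13 = 30; r = 32 − 30 = 2
Largest |r| is 4 at x = 1, residual 4.

x = 1, r = 4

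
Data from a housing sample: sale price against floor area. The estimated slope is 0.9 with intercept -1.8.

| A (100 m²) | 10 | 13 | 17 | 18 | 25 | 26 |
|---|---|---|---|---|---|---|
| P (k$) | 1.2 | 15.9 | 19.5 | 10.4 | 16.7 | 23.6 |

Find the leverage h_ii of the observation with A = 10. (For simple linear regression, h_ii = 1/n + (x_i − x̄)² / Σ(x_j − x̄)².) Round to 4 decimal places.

h = 0.4955

Ā = (10 + 13 + 17 + 18 + 25 + 26)/6 = 18.1667
Σ(A − Ā)² = 66.6944 + 26.6944 + 1.36111 + 0.0277778 + 46.6944 + 61.3611 = 202.833
h = 1/6 + (-8.16667)²/202.833 = 0.166667 + 0.328814 = 0.4955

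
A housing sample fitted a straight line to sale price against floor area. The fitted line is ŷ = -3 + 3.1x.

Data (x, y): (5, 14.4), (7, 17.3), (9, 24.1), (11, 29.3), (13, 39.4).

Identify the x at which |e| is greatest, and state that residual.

x = 13, e = 2.1

x=5: ŷ = -3 + 3.1·5 = 12.5; e = 14.4 − 12.5 = 1.9
x=7: ŷ = -3 + 3.1·7 = 18.7; e = 17.3 − 18.7 = -1.4
x=9: ŷ = -3 + 3.1·9 = 24.9; e = 24.1 − 24.9 = -0.8
x=11: ŷ = -3 + 3.1·11 = 31.1; e = 29.3 − 31.1 = -1.8
x=13: ŷ = -3 + 3.1·13 = 37.3; e = 39.4 − 37.3 = 2.1
Largest |e| is 2.1 at x = 13, residual 2.1.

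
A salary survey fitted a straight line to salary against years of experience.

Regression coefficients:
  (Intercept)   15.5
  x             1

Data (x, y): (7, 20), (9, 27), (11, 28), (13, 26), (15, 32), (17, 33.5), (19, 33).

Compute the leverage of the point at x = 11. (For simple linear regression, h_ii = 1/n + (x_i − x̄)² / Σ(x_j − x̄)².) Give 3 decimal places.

x̄ = (7 + 9 + 11 + 13 + 15 + 17 + 19)/7 = 13
Σ(x − x̄)² = 36 + 16 + 4 + 0 + 4 + 16 + 36 = 112
h = 1/7 + (-2)²/112 = 0.142857 + 0.0357143 = 0.179

h = 0.179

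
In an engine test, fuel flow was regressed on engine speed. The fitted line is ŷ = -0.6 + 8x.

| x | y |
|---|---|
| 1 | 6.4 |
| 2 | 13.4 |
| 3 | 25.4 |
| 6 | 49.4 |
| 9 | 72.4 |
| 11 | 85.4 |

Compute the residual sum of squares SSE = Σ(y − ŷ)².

x=1: ŷ = -0.6 + 8·1 = 7.4; r = 6.4 − 7.4 = -1
x=2: ŷ = -0.6 + 8·2 = 15.4; r = 13.4 − 15.4 = -2
x=3: ŷ = -0.6 + 8·3 = 23.4; r = 25.4 − 23.4 = 2
x=6: ŷ = -0.6 + 8·6 = 47.4; r = 49.4 − 47.4 = 2
x=9: ŷ = -0.6 + 8·9 = 71.4; r = 72.4 − 71.4 = 1
x=11: ŷ = -0.6 + 8·11 = 87.4; r = 85.4 − 87.4 = -2
SSE = 1 + 4 + 4 + 4 + 1 + 4 = 18

SSE = 18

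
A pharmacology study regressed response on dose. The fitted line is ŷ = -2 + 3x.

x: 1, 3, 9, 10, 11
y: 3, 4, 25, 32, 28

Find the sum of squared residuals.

SSE = 38

x=1: ŷ = -2 + 3·1 = 1; r = 3 − 1 = 2
x=3: ŷ = -2 + 3·3 = 7; r = 4 − 7 = -3
x=9: ŷ = -2 + 3·9 = 25; r = 25 − 25 = 0
x=10: ŷ = -2 + 3·10 = 28; r = 32 − 28 = 4
x=11: ŷ = -2 + 3·11 = 31; r = 28 − 31 = -3
SSE = 4 + 9 + 0 + 16 + 9 = 38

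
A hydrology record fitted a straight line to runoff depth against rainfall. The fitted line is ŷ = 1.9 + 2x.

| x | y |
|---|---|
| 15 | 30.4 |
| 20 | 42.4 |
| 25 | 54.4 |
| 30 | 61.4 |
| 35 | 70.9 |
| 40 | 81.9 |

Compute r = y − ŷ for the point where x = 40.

r = 0

ŷ = 1.9 + 2·40 = 81.9
r = 81.9 − 81.9 = 0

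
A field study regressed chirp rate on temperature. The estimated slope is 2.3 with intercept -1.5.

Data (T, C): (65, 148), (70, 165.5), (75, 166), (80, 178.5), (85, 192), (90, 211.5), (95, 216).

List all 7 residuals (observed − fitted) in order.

T=65: ŷ = -1.5 + 2.3·65 = 148; e = 148 − 148 = 0
T=70: ŷ = -1.5 + 2.3·70 = 159.5; e = 165.5 − 159.5 = 6
T=75: ŷ = -1.5 + 2.3·75 = 171; e = 166 − 171 = -5
T=80: ŷ = -1.5 + 2.3·80 = 182.5; e = 178.5 − 182.5 = -4
T=85: ŷ = -1.5 + 2.3·85 = 194; e = 192 − 194 = -2
T=90: ŷ = -1.5 + 2.3·90 = 205.5; e = 211.5 − 205.5 = 6
T=95: ŷ = -1.5 + 2.3·95 = 217; e = 216 − 217 = -1

0, 6, -5, -4, -2, 6, -1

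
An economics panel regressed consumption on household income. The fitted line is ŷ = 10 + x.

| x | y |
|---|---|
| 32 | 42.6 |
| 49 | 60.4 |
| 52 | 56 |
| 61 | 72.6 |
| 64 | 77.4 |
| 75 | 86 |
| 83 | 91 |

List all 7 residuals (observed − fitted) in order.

x=32: ŷ = 10 + 32 = 42; r = 42.6 − 42 = 0.6
x=49: ŷ = 10 + 49 = 59; r = 60.4 − 59 = 1.4
x=52: ŷ = 10 + 52 = 62; r = 56 − 62 = -6
x=61: ŷ = 10 + 61 = 71; r = 72.6 − 71 = 1.6
x=64: ŷ = 10 + 64 = 74; r = 77.4 − 74 = 3.4
x=75: ŷ = 10 + 75 = 85; r = 86 − 85 = 1
x=83: ŷ = 10 + 83 = 93; r = 91 − 93 = -2

0.6, 1.4, -6, 1.6, 3.4, 1, -2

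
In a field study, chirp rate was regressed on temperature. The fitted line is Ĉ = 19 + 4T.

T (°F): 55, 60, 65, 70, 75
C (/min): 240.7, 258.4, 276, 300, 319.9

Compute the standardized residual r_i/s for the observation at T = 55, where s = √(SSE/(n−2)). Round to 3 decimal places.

T=55: Ĉ = 19 + 4·55 = 239; r = 240.7 − 239 = 1.7
T=60: Ĉ = 19 + 4·60 = 259; r = 258.4 − 259 = -0.6
T=65: Ĉ = 19 + 4·65 = 279; r = 276 − 279 = -3
T=70: Ĉ = 19 + 4·70 = 299; r = 300 − 299 = 1
T=75: Ĉ = 19 + 4·75 = 319; r = 319.9 − 319 = 0.9
SSE = 2.89 + 0.36 + 9 + 1 + 0.81 = 14.06
s = √(14.06/3) = 2.16487
r/s = 1.7 / 2.16487 = 0.785

0.785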